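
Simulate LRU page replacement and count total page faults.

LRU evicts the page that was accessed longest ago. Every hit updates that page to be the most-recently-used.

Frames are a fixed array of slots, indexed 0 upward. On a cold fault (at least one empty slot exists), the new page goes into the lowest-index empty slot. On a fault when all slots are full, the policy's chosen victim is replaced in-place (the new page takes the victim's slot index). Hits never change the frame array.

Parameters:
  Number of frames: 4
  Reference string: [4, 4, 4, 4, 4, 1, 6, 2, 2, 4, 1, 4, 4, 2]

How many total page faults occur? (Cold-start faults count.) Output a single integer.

Answer: 4

Derivation:
Step 0: ref 4 → FAULT, frames=[4,-,-,-]
Step 1: ref 4 → HIT, frames=[4,-,-,-]
Step 2: ref 4 → HIT, frames=[4,-,-,-]
Step 3: ref 4 → HIT, frames=[4,-,-,-]
Step 4: ref 4 → HIT, frames=[4,-,-,-]
Step 5: ref 1 → FAULT, frames=[4,1,-,-]
Step 6: ref 6 → FAULT, frames=[4,1,6,-]
Step 7: ref 2 → FAULT, frames=[4,1,6,2]
Step 8: ref 2 → HIT, frames=[4,1,6,2]
Step 9: ref 4 → HIT, frames=[4,1,6,2]
Step 10: ref 1 → HIT, frames=[4,1,6,2]
Step 11: ref 4 → HIT, frames=[4,1,6,2]
Step 12: ref 4 → HIT, frames=[4,1,6,2]
Step 13: ref 2 → HIT, frames=[4,1,6,2]
Total faults: 4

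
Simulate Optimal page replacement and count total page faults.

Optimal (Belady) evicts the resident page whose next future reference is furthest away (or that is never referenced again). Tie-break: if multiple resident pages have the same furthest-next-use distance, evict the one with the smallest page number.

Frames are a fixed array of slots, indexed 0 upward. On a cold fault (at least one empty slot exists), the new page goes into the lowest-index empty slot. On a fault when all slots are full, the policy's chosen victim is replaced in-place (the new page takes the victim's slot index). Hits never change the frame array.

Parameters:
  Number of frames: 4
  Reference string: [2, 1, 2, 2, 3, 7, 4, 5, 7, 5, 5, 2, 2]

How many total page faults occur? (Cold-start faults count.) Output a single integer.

Answer: 6

Derivation:
Step 0: ref 2 → FAULT, frames=[2,-,-,-]
Step 1: ref 1 → FAULT, frames=[2,1,-,-]
Step 2: ref 2 → HIT, frames=[2,1,-,-]
Step 3: ref 2 → HIT, frames=[2,1,-,-]
Step 4: ref 3 → FAULT, frames=[2,1,3,-]
Step 5: ref 7 → FAULT, frames=[2,1,3,7]
Step 6: ref 4 → FAULT (evict 1), frames=[2,4,3,7]
Step 7: ref 5 → FAULT (evict 3), frames=[2,4,5,7]
Step 8: ref 7 → HIT, frames=[2,4,5,7]
Step 9: ref 5 → HIT, frames=[2,4,5,7]
Step 10: ref 5 → HIT, frames=[2,4,5,7]
Step 11: ref 2 → HIT, frames=[2,4,5,7]
Step 12: ref 2 → HIT, frames=[2,4,5,7]
Total faults: 6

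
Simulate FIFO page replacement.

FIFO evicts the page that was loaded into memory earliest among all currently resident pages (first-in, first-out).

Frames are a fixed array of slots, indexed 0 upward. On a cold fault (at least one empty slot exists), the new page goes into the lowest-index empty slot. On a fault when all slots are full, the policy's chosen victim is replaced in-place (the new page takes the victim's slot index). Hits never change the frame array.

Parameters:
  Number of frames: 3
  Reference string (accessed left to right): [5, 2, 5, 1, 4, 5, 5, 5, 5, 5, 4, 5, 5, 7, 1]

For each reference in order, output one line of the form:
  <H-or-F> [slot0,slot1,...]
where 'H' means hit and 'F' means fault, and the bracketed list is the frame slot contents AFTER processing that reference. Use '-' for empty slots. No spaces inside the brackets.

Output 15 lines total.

F [5,-,-]
F [5,2,-]
H [5,2,-]
F [5,2,1]
F [4,2,1]
F [4,5,1]
H [4,5,1]
H [4,5,1]
H [4,5,1]
H [4,5,1]
H [4,5,1]
H [4,5,1]
H [4,5,1]
F [4,5,7]
F [1,5,7]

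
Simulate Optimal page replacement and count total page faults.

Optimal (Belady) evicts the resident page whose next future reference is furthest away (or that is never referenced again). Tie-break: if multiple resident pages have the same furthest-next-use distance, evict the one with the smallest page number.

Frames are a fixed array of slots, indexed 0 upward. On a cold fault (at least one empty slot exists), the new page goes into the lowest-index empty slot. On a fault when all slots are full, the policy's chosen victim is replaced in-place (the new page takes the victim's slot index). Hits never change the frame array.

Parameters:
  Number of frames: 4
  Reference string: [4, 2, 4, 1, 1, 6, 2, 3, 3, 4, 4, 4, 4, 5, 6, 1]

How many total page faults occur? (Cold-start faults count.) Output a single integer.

Step 0: ref 4 → FAULT, frames=[4,-,-,-]
Step 1: ref 2 → FAULT, frames=[4,2,-,-]
Step 2: ref 4 → HIT, frames=[4,2,-,-]
Step 3: ref 1 → FAULT, frames=[4,2,1,-]
Step 4: ref 1 → HIT, frames=[4,2,1,-]
Step 5: ref 6 → FAULT, frames=[4,2,1,6]
Step 6: ref 2 → HIT, frames=[4,2,1,6]
Step 7: ref 3 → FAULT (evict 2), frames=[4,3,1,6]
Step 8: ref 3 → HIT, frames=[4,3,1,6]
Step 9: ref 4 → HIT, frames=[4,3,1,6]
Step 10: ref 4 → HIT, frames=[4,3,1,6]
Step 11: ref 4 → HIT, frames=[4,3,1,6]
Step 12: ref 4 → HIT, frames=[4,3,1,6]
Step 13: ref 5 → FAULT (evict 3), frames=[4,5,1,6]
Step 14: ref 6 → HIT, frames=[4,5,1,6]
Step 15: ref 1 → HIT, frames=[4,5,1,6]
Total faults: 6

Answer: 6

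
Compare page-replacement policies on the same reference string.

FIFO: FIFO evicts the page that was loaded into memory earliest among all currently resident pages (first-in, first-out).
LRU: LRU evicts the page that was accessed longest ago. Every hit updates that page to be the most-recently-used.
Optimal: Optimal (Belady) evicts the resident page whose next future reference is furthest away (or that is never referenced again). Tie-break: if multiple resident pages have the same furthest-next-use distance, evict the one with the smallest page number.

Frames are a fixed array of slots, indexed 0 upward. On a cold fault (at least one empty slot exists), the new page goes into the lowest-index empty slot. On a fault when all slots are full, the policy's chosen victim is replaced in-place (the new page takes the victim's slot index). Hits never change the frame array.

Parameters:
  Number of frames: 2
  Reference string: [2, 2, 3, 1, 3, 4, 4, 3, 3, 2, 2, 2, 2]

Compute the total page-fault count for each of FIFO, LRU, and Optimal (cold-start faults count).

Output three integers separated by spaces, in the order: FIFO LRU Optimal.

--- FIFO ---
  step 0: ref 2 -> FAULT, frames=[2,-] (faults so far: 1)
  step 1: ref 2 -> HIT, frames=[2,-] (faults so far: 1)
  step 2: ref 3 -> FAULT, frames=[2,3] (faults so far: 2)
  step 3: ref 1 -> FAULT, evict 2, frames=[1,3] (faults so far: 3)
  step 4: ref 3 -> HIT, frames=[1,3] (faults so far: 3)
  step 5: ref 4 -> FAULT, evict 3, frames=[1,4] (faults so far: 4)
  step 6: ref 4 -> HIT, frames=[1,4] (faults so far: 4)
  step 7: ref 3 -> FAULT, evict 1, frames=[3,4] (faults so far: 5)
  step 8: ref 3 -> HIT, frames=[3,4] (faults so far: 5)
  step 9: ref 2 -> FAULT, evict 4, frames=[3,2] (faults so far: 6)
  step 10: ref 2 -> HIT, frames=[3,2] (faults so far: 6)
  step 11: ref 2 -> HIT, frames=[3,2] (faults so far: 6)
  step 12: ref 2 -> HIT, frames=[3,2] (faults so far: 6)
  FIFO total faults: 6
--- LRU ---
  step 0: ref 2 -> FAULT, frames=[2,-] (faults so far: 1)
  step 1: ref 2 -> HIT, frames=[2,-] (faults so far: 1)
  step 2: ref 3 -> FAULT, frames=[2,3] (faults so far: 2)
  step 3: ref 1 -> FAULT, evict 2, frames=[1,3] (faults so far: 3)
  step 4: ref 3 -> HIT, frames=[1,3] (faults so far: 3)
  step 5: ref 4 -> FAULT, evict 1, frames=[4,3] (faults so far: 4)
  step 6: ref 4 -> HIT, frames=[4,3] (faults so far: 4)
  step 7: ref 3 -> HIT, frames=[4,3] (faults so far: 4)
  step 8: ref 3 -> HIT, frames=[4,3] (faults so far: 4)
  step 9: ref 2 -> FAULT, evict 4, frames=[2,3] (faults so far: 5)
  step 10: ref 2 -> HIT, frames=[2,3] (faults so far: 5)
  step 11: ref 2 -> HIT, frames=[2,3] (faults so far: 5)
  step 12: ref 2 -> HIT, frames=[2,3] (faults so far: 5)
  LRU total faults: 5
--- Optimal ---
  step 0: ref 2 -> FAULT, frames=[2,-] (faults so far: 1)
  step 1: ref 2 -> HIT, frames=[2,-] (faults so far: 1)
  step 2: ref 3 -> FAULT, frames=[2,3] (faults so far: 2)
  step 3: ref 1 -> FAULT, evict 2, frames=[1,3] (faults so far: 3)
  step 4: ref 3 -> HIT, frames=[1,3] (faults so far: 3)
  step 5: ref 4 -> FAULT, evict 1, frames=[4,3] (faults so far: 4)
  step 6: ref 4 -> HIT, frames=[4,3] (faults so far: 4)
  step 7: ref 3 -> HIT, frames=[4,3] (faults so far: 4)
  step 8: ref 3 -> HIT, frames=[4,3] (faults so far: 4)
  step 9: ref 2 -> FAULT, evict 3, frames=[4,2] (faults so far: 5)
  step 10: ref 2 -> HIT, frames=[4,2] (faults so far: 5)
  step 11: ref 2 -> HIT, frames=[4,2] (faults so far: 5)
  step 12: ref 2 -> HIT, frames=[4,2] (faults so far: 5)
  Optimal total faults: 5

Answer: 6 5 5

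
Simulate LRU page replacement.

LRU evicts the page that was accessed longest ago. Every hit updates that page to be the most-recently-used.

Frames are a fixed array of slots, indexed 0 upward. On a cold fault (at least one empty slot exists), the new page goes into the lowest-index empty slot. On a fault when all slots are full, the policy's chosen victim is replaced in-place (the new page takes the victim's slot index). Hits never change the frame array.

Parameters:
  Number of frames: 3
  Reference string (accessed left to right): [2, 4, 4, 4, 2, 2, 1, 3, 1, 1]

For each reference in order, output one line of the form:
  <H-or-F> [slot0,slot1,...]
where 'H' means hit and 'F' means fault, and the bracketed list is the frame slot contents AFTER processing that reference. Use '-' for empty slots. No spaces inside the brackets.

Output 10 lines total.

F [2,-,-]
F [2,4,-]
H [2,4,-]
H [2,4,-]
H [2,4,-]
H [2,4,-]
F [2,4,1]
F [2,3,1]
H [2,3,1]
H [2,3,1]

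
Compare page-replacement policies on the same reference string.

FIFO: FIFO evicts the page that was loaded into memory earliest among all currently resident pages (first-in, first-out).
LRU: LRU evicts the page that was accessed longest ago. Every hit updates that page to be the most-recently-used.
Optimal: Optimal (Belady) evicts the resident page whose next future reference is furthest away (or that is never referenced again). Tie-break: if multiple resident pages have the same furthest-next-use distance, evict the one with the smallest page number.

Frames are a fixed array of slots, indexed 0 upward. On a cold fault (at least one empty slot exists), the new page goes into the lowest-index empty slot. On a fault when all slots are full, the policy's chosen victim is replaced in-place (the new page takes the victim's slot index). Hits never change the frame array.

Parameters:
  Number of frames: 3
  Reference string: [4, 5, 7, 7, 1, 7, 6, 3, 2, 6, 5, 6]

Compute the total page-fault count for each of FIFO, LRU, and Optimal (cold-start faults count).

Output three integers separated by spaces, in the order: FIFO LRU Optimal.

Answer: 9 8 7

Derivation:
--- FIFO ---
  step 0: ref 4 -> FAULT, frames=[4,-,-] (faults so far: 1)
  step 1: ref 5 -> FAULT, frames=[4,5,-] (faults so far: 2)
  step 2: ref 7 -> FAULT, frames=[4,5,7] (faults so far: 3)
  step 3: ref 7 -> HIT, frames=[4,5,7] (faults so far: 3)
  step 4: ref 1 -> FAULT, evict 4, frames=[1,5,7] (faults so far: 4)
  step 5: ref 7 -> HIT, frames=[1,5,7] (faults so far: 4)
  step 6: ref 6 -> FAULT, evict 5, frames=[1,6,7] (faults so far: 5)
  step 7: ref 3 -> FAULT, evict 7, frames=[1,6,3] (faults so far: 6)
  step 8: ref 2 -> FAULT, evict 1, frames=[2,6,3] (faults so far: 7)
  step 9: ref 6 -> HIT, frames=[2,6,3] (faults so far: 7)
  step 10: ref 5 -> FAULT, evict 6, frames=[2,5,3] (faults so far: 8)
  step 11: ref 6 -> FAULT, evict 3, frames=[2,5,6] (faults so far: 9)
  FIFO total faults: 9
--- LRU ---
  step 0: ref 4 -> FAULT, frames=[4,-,-] (faults so far: 1)
  step 1: ref 5 -> FAULT, frames=[4,5,-] (faults so far: 2)
  step 2: ref 7 -> FAULT, frames=[4,5,7] (faults so far: 3)
  step 3: ref 7 -> HIT, frames=[4,5,7] (faults so far: 3)
  step 4: ref 1 -> FAULT, evict 4, frames=[1,5,7] (faults so far: 4)
  step 5: ref 7 -> HIT, frames=[1,5,7] (faults so far: 4)
  step 6: ref 6 -> FAULT, evict 5, frames=[1,6,7] (faults so far: 5)
  step 7: ref 3 -> FAULT, evict 1, frames=[3,6,7] (faults so far: 6)
  step 8: ref 2 -> FAULT, evict 7, frames=[3,6,2] (faults so far: 7)
  step 9: ref 6 -> HIT, frames=[3,6,2] (faults so far: 7)
  step 10: ref 5 -> FAULT, evict 3, frames=[5,6,2] (faults so far: 8)
  step 11: ref 6 -> HIT, frames=[5,6,2] (faults so far: 8)
  LRU total faults: 8
--- Optimal ---
  step 0: ref 4 -> FAULT, frames=[4,-,-] (faults so far: 1)
  step 1: ref 5 -> FAULT, frames=[4,5,-] (faults so far: 2)
  step 2: ref 7 -> FAULT, frames=[4,5,7] (faults so far: 3)
  step 3: ref 7 -> HIT, frames=[4,5,7] (faults so far: 3)
  step 4: ref 1 -> FAULT, evict 4, frames=[1,5,7] (faults so far: 4)
  step 5: ref 7 -> HIT, frames=[1,5,7] (faults so far: 4)
  step 6: ref 6 -> FAULT, evict 1, frames=[6,5,7] (faults so far: 5)
  step 7: ref 3 -> FAULT, evict 7, frames=[6,5,3] (faults so far: 6)
  step 8: ref 2 -> FAULT, evict 3, frames=[6,5,2] (faults so far: 7)
  step 9: ref 6 -> HIT, frames=[6,5,2] (faults so far: 7)
  step 10: ref 5 -> HIT, frames=[6,5,2] (faults so far: 7)
  step 11: ref 6 -> HIT, frames=[6,5,2] (faults so far: 7)
  Optimal total faults: 7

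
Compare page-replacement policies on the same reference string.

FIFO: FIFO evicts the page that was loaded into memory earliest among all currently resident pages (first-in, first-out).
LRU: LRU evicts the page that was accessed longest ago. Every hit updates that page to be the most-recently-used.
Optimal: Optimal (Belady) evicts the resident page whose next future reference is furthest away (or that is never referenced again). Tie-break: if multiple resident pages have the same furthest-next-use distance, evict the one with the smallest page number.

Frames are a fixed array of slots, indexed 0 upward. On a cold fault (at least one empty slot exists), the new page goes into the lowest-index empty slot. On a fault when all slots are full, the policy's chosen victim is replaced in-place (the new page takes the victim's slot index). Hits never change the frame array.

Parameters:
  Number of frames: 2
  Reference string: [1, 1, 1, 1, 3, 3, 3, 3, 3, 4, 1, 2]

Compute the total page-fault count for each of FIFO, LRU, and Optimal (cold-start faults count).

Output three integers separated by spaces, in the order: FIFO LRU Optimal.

Answer: 5 5 4

Derivation:
--- FIFO ---
  step 0: ref 1 -> FAULT, frames=[1,-] (faults so far: 1)
  step 1: ref 1 -> HIT, frames=[1,-] (faults so far: 1)
  step 2: ref 1 -> HIT, frames=[1,-] (faults so far: 1)
  step 3: ref 1 -> HIT, frames=[1,-] (faults so far: 1)
  step 4: ref 3 -> FAULT, frames=[1,3] (faults so far: 2)
  step 5: ref 3 -> HIT, frames=[1,3] (faults so far: 2)
  step 6: ref 3 -> HIT, frames=[1,3] (faults so far: 2)
  step 7: ref 3 -> HIT, frames=[1,3] (faults so far: 2)
  step 8: ref 3 -> HIT, frames=[1,3] (faults so far: 2)
  step 9: ref 4 -> FAULT, evict 1, frames=[4,3] (faults so far: 3)
  step 10: ref 1 -> FAULT, evict 3, frames=[4,1] (faults so far: 4)
  step 11: ref 2 -> FAULT, evict 4, frames=[2,1] (faults so far: 5)
  FIFO total faults: 5
--- LRU ---
  step 0: ref 1 -> FAULT, frames=[1,-] (faults so far: 1)
  step 1: ref 1 -> HIT, frames=[1,-] (faults so far: 1)
  step 2: ref 1 -> HIT, frames=[1,-] (faults so far: 1)
  step 3: ref 1 -> HIT, frames=[1,-] (faults so far: 1)
  step 4: ref 3 -> FAULT, frames=[1,3] (faults so far: 2)
  step 5: ref 3 -> HIT, frames=[1,3] (faults so far: 2)
  step 6: ref 3 -> HIT, frames=[1,3] (faults so far: 2)
  step 7: ref 3 -> HIT, frames=[1,3] (faults so far: 2)
  step 8: ref 3 -> HIT, frames=[1,3] (faults so far: 2)
  step 9: ref 4 -> FAULT, evict 1, frames=[4,3] (faults so far: 3)
  step 10: ref 1 -> FAULT, evict 3, frames=[4,1] (faults so far: 4)
  step 11: ref 2 -> FAULT, evict 4, frames=[2,1] (faults so far: 5)
  LRU total faults: 5
--- Optimal ---
  step 0: ref 1 -> FAULT, frames=[1,-] (faults so far: 1)
  step 1: ref 1 -> HIT, frames=[1,-] (faults so far: 1)
  step 2: ref 1 -> HIT, frames=[1,-] (faults so far: 1)
  step 3: ref 1 -> HIT, frames=[1,-] (faults so far: 1)
  step 4: ref 3 -> FAULT, frames=[1,3] (faults so far: 2)
  step 5: ref 3 -> HIT, frames=[1,3] (faults so far: 2)
  step 6: ref 3 -> HIT, frames=[1,3] (faults so far: 2)
  step 7: ref 3 -> HIT, frames=[1,3] (faults so far: 2)
  step 8: ref 3 -> HIT, frames=[1,3] (faults so far: 2)
  step 9: ref 4 -> FAULT, evict 3, frames=[1,4] (faults so far: 3)
  step 10: ref 1 -> HIT, frames=[1,4] (faults so far: 3)
  step 11: ref 2 -> FAULT, evict 1, frames=[2,4] (faults so far: 4)
  Optimal total faults: 4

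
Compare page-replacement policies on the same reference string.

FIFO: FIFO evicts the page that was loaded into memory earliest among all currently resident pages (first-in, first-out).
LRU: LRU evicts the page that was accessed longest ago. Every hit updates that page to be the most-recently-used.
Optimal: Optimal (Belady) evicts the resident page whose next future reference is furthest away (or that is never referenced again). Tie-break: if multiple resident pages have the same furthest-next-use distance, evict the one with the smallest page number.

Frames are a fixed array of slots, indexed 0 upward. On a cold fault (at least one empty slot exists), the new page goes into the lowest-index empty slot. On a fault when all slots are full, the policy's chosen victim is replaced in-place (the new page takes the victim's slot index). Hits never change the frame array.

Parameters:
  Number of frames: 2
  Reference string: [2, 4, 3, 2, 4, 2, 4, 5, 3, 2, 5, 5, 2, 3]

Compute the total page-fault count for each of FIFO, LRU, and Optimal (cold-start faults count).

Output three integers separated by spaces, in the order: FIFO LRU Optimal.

--- FIFO ---
  step 0: ref 2 -> FAULT, frames=[2,-] (faults so far: 1)
  step 1: ref 4 -> FAULT, frames=[2,4] (faults so far: 2)
  step 2: ref 3 -> FAULT, evict 2, frames=[3,4] (faults so far: 3)
  step 3: ref 2 -> FAULT, evict 4, frames=[3,2] (faults so far: 4)
  step 4: ref 4 -> FAULT, evict 3, frames=[4,2] (faults so far: 5)
  step 5: ref 2 -> HIT, frames=[4,2] (faults so far: 5)
  step 6: ref 4 -> HIT, frames=[4,2] (faults so far: 5)
  step 7: ref 5 -> FAULT, evict 2, frames=[4,5] (faults so far: 6)
  step 8: ref 3 -> FAULT, evict 4, frames=[3,5] (faults so far: 7)
  step 9: ref 2 -> FAULT, evict 5, frames=[3,2] (faults so far: 8)
  step 10: ref 5 -> FAULT, evict 3, frames=[5,2] (faults so far: 9)
  step 11: ref 5 -> HIT, frames=[5,2] (faults so far: 9)
  step 12: ref 2 -> HIT, frames=[5,2] (faults so far: 9)
  step 13: ref 3 -> FAULT, evict 2, frames=[5,3] (faults so far: 10)
  FIFO total faults: 10
--- LRU ---
  step 0: ref 2 -> FAULT, frames=[2,-] (faults so far: 1)
  step 1: ref 4 -> FAULT, frames=[2,4] (faults so far: 2)
  step 2: ref 3 -> FAULT, evict 2, frames=[3,4] (faults so far: 3)
  step 3: ref 2 -> FAULT, evict 4, frames=[3,2] (faults so far: 4)
  step 4: ref 4 -> FAULT, evict 3, frames=[4,2] (faults so far: 5)
  step 5: ref 2 -> HIT, frames=[4,2] (faults so far: 5)
  step 6: ref 4 -> HIT, frames=[4,2] (faults so far: 5)
  step 7: ref 5 -> FAULT, evict 2, frames=[4,5] (faults so far: 6)
  step 8: ref 3 -> FAULT, evict 4, frames=[3,5] (faults so far: 7)
  step 9: ref 2 -> FAULT, evict 5, frames=[3,2] (faults so far: 8)
  step 10: ref 5 -> FAULT, evict 3, frames=[5,2] (faults so far: 9)
  step 11: ref 5 -> HIT, frames=[5,2] (faults so far: 9)
  step 12: ref 2 -> HIT, frames=[5,2] (faults so far: 9)
  step 13: ref 3 -> FAULT, evict 5, frames=[3,2] (faults so far: 10)
  LRU total faults: 10
--- Optimal ---
  step 0: ref 2 -> FAULT, frames=[2,-] (faults so far: 1)
  step 1: ref 4 -> FAULT, frames=[2,4] (faults so far: 2)
  step 2: ref 3 -> FAULT, evict 4, frames=[2,3] (faults so far: 3)
  step 3: ref 2 -> HIT, frames=[2,3] (faults so far: 3)
  step 4: ref 4 -> FAULT, evict 3, frames=[2,4] (faults so far: 4)
  step 5: ref 2 -> HIT, frames=[2,4] (faults so far: 4)
  step 6: ref 4 -> HIT, frames=[2,4] (faults so far: 4)
  step 7: ref 5 -> FAULT, evict 4, frames=[2,5] (faults so far: 5)
  step 8: ref 3 -> FAULT, evict 5, frames=[2,3] (faults so far: 6)
  step 9: ref 2 -> HIT, frames=[2,3] (faults so far: 6)
  step 10: ref 5 -> FAULT, evict 3, frames=[2,5] (faults so far: 7)
  step 11: ref 5 -> HIT, frames=[2,5] (faults so far: 7)
  step 12: ref 2 -> HIT, frames=[2,5] (faults so far: 7)
  step 13: ref 3 -> FAULT, evict 2, frames=[3,5] (faults so far: 8)
  Optimal total faults: 8

Answer: 10 10 8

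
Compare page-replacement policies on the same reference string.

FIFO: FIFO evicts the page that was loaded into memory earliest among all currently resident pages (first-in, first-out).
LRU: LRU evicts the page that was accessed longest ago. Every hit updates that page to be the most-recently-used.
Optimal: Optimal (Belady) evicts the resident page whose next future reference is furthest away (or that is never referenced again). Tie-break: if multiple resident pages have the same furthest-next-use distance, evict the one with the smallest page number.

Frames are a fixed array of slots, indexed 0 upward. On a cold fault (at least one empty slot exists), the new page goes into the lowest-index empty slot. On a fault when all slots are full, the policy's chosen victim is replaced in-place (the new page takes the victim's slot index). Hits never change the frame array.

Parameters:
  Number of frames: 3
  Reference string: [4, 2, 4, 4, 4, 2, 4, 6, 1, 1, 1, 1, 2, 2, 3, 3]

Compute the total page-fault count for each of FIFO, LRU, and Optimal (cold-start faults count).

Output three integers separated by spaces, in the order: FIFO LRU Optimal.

--- FIFO ---
  step 0: ref 4 -> FAULT, frames=[4,-,-] (faults so far: 1)
  step 1: ref 2 -> FAULT, frames=[4,2,-] (faults so far: 2)
  step 2: ref 4 -> HIT, frames=[4,2,-] (faults so far: 2)
  step 3: ref 4 -> HIT, frames=[4,2,-] (faults so far: 2)
  step 4: ref 4 -> HIT, frames=[4,2,-] (faults so far: 2)
  step 5: ref 2 -> HIT, frames=[4,2,-] (faults so far: 2)
  step 6: ref 4 -> HIT, frames=[4,2,-] (faults so far: 2)
  step 7: ref 6 -> FAULT, frames=[4,2,6] (faults so far: 3)
  step 8: ref 1 -> FAULT, evict 4, frames=[1,2,6] (faults so far: 4)
  step 9: ref 1 -> HIT, frames=[1,2,6] (faults so far: 4)
  step 10: ref 1 -> HIT, frames=[1,2,6] (faults so far: 4)
  step 11: ref 1 -> HIT, frames=[1,2,6] (faults so far: 4)
  step 12: ref 2 -> HIT, frames=[1,2,6] (faults so far: 4)
  step 13: ref 2 -> HIT, frames=[1,2,6] (faults so far: 4)
  step 14: ref 3 -> FAULT, evict 2, frames=[1,3,6] (faults so far: 5)
  step 15: ref 3 -> HIT, frames=[1,3,6] (faults so far: 5)
  FIFO total faults: 5
--- LRU ---
  step 0: ref 4 -> FAULT, frames=[4,-,-] (faults so far: 1)
  step 1: ref 2 -> FAULT, frames=[4,2,-] (faults so far: 2)
  step 2: ref 4 -> HIT, frames=[4,2,-] (faults so far: 2)
  step 3: ref 4 -> HIT, frames=[4,2,-] (faults so far: 2)
  step 4: ref 4 -> HIT, frames=[4,2,-] (faults so far: 2)
  step 5: ref 2 -> HIT, frames=[4,2,-] (faults so far: 2)
  step 6: ref 4 -> HIT, frames=[4,2,-] (faults so far: 2)
  step 7: ref 6 -> FAULT, frames=[4,2,6] (faults so far: 3)
  step 8: ref 1 -> FAULT, evict 2, frames=[4,1,6] (faults so far: 4)
  step 9: ref 1 -> HIT, frames=[4,1,6] (faults so far: 4)
  step 10: ref 1 -> HIT, frames=[4,1,6] (faults so far: 4)
  step 11: ref 1 -> HIT, frames=[4,1,6] (faults so far: 4)
  step 12: ref 2 -> FAULT, evict 4, frames=[2,1,6] (faults so far: 5)
  step 13: ref 2 -> HIT, frames=[2,1,6] (faults so far: 5)
  step 14: ref 3 -> FAULT, evict 6, frames=[2,1,3] (faults so far: 6)
  step 15: ref 3 -> HIT, frames=[2,1,3] (faults so far: 6)
  LRU total faults: 6
--- Optimal ---
  step 0: ref 4 -> FAULT, frames=[4,-,-] (faults so far: 1)
  step 1: ref 2 -> FAULT, frames=[4,2,-] (faults so far: 2)
  step 2: ref 4 -> HIT, frames=[4,2,-] (faults so far: 2)
  step 3: ref 4 -> HIT, frames=[4,2,-] (faults so far: 2)
  step 4: ref 4 -> HIT, frames=[4,2,-] (faults so far: 2)
  step 5: ref 2 -> HIT, frames=[4,2,-] (faults so far: 2)
  step 6: ref 4 -> HIT, frames=[4,2,-] (faults so far: 2)
  step 7: ref 6 -> FAULT, frames=[4,2,6] (faults so far: 3)
  step 8: ref 1 -> FAULT, evict 4, frames=[1,2,6] (faults so far: 4)
  step 9: ref 1 -> HIT, frames=[1,2,6] (faults so far: 4)
  step 10: ref 1 -> HIT, frames=[1,2,6] (faults so far: 4)
  step 11: ref 1 -> HIT, frames=[1,2,6] (faults so far: 4)
  step 12: ref 2 -> HIT, frames=[1,2,6] (faults so far: 4)
  step 13: ref 2 -> HIT, frames=[1,2,6] (faults so far: 4)
  step 14: ref 3 -> FAULT, evict 1, frames=[3,2,6] (faults so far: 5)
  step 15: ref 3 -> HIT, frames=[3,2,6] (faults so far: 5)
  Optimal total faults: 5

Answer: 5 6 5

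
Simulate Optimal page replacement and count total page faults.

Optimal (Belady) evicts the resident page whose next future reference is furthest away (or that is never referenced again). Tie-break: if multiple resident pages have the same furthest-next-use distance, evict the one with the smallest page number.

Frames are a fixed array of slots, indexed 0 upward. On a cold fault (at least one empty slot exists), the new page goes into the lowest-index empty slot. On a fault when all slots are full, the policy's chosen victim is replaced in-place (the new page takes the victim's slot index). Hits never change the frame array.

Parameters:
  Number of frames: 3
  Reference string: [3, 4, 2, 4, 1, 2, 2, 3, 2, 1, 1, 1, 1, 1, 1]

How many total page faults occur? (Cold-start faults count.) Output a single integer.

Step 0: ref 3 → FAULT, frames=[3,-,-]
Step 1: ref 4 → FAULT, frames=[3,4,-]
Step 2: ref 2 → FAULT, frames=[3,4,2]
Step 3: ref 4 → HIT, frames=[3,4,2]
Step 4: ref 1 → FAULT (evict 4), frames=[3,1,2]
Step 5: ref 2 → HIT, frames=[3,1,2]
Step 6: ref 2 → HIT, frames=[3,1,2]
Step 7: ref 3 → HIT, frames=[3,1,2]
Step 8: ref 2 → HIT, frames=[3,1,2]
Step 9: ref 1 → HIT, frames=[3,1,2]
Step 10: ref 1 → HIT, frames=[3,1,2]
Step 11: ref 1 → HIT, frames=[3,1,2]
Step 12: ref 1 → HIT, frames=[3,1,2]
Step 13: ref 1 → HIT, frames=[3,1,2]
Step 14: ref 1 → HIT, frames=[3,1,2]
Total faults: 4

Answer: 4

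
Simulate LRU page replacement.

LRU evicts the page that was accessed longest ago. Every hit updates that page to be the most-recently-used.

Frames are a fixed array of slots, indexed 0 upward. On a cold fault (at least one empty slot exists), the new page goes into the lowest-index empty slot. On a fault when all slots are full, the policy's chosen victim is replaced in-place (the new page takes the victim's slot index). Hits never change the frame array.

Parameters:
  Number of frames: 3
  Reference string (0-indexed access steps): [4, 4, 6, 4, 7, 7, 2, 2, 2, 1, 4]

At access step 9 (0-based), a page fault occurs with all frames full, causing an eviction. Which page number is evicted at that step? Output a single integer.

Step 0: ref 4 -> FAULT, frames=[4,-,-]
Step 1: ref 4 -> HIT, frames=[4,-,-]
Step 2: ref 6 -> FAULT, frames=[4,6,-]
Step 3: ref 4 -> HIT, frames=[4,6,-]
Step 4: ref 7 -> FAULT, frames=[4,6,7]
Step 5: ref 7 -> HIT, frames=[4,6,7]
Step 6: ref 2 -> FAULT, evict 6, frames=[4,2,7]
Step 7: ref 2 -> HIT, frames=[4,2,7]
Step 8: ref 2 -> HIT, frames=[4,2,7]
Step 9: ref 1 -> FAULT, evict 4, frames=[1,2,7]
At step 9: evicted page 4

Answer: 4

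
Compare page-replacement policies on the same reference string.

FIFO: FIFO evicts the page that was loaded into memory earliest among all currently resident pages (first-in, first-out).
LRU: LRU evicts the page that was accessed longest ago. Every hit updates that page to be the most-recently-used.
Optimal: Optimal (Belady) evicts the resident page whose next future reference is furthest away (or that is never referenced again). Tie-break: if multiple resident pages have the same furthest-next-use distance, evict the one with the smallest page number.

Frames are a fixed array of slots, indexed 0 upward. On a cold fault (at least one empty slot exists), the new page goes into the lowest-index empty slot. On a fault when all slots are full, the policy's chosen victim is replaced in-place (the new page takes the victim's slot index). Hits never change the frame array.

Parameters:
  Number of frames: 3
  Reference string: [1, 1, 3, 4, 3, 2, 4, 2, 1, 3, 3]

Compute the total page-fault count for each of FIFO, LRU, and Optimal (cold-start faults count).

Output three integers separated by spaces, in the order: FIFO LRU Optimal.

--- FIFO ---
  step 0: ref 1 -> FAULT, frames=[1,-,-] (faults so far: 1)
  step 1: ref 1 -> HIT, frames=[1,-,-] (faults so far: 1)
  step 2: ref 3 -> FAULT, frames=[1,3,-] (faults so far: 2)
  step 3: ref 4 -> FAULT, frames=[1,3,4] (faults so far: 3)
  step 4: ref 3 -> HIT, frames=[1,3,4] (faults so far: 3)
  step 5: ref 2 -> FAULT, evict 1, frames=[2,3,4] (faults so far: 4)
  step 6: ref 4 -> HIT, frames=[2,3,4] (faults so far: 4)
  step 7: ref 2 -> HIT, frames=[2,3,4] (faults so far: 4)
  step 8: ref 1 -> FAULT, evict 3, frames=[2,1,4] (faults so far: 5)
  step 9: ref 3 -> FAULT, evict 4, frames=[2,1,3] (faults so far: 6)
  step 10: ref 3 -> HIT, frames=[2,1,3] (faults so far: 6)
  FIFO total faults: 6
--- LRU ---
  step 0: ref 1 -> FAULT, frames=[1,-,-] (faults so far: 1)
  step 1: ref 1 -> HIT, frames=[1,-,-] (faults so far: 1)
  step 2: ref 3 -> FAULT, frames=[1,3,-] (faults so far: 2)
  step 3: ref 4 -> FAULT, frames=[1,3,4] (faults so far: 3)
  step 4: ref 3 -> HIT, frames=[1,3,4] (faults so far: 3)
  step 5: ref 2 -> FAULT, evict 1, frames=[2,3,4] (faults so far: 4)
  step 6: ref 4 -> HIT, frames=[2,3,4] (faults so far: 4)
  step 7: ref 2 -> HIT, frames=[2,3,4] (faults so far: 4)
  step 8: ref 1 -> FAULT, evict 3, frames=[2,1,4] (faults so far: 5)
  step 9: ref 3 -> FAULT, evict 4, frames=[2,1,3] (faults so far: 6)
  step 10: ref 3 -> HIT, frames=[2,1,3] (faults so far: 6)
  LRU total faults: 6
--- Optimal ---
  step 0: ref 1 -> FAULT, frames=[1,-,-] (faults so far: 1)
  step 1: ref 1 -> HIT, frames=[1,-,-] (faults so far: 1)
  step 2: ref 3 -> FAULT, frames=[1,3,-] (faults so far: 2)
  step 3: ref 4 -> FAULT, frames=[1,3,4] (faults so far: 3)
  step 4: ref 3 -> HIT, frames=[1,3,4] (faults so far: 3)
  step 5: ref 2 -> FAULT, evict 3, frames=[1,2,4] (faults so far: 4)
  step 6: ref 4 -> HIT, frames=[1,2,4] (faults so far: 4)
  step 7: ref 2 -> HIT, frames=[1,2,4] (faults so far: 4)
  step 8: ref 1 -> HIT, frames=[1,2,4] (faults so far: 4)
  step 9: ref 3 -> FAULT, evict 1, frames=[3,2,4] (faults so far: 5)
  step 10: ref 3 -> HIT, frames=[3,2,4] (faults so far: 5)
  Optimal total faults: 5

Answer: 6 6 5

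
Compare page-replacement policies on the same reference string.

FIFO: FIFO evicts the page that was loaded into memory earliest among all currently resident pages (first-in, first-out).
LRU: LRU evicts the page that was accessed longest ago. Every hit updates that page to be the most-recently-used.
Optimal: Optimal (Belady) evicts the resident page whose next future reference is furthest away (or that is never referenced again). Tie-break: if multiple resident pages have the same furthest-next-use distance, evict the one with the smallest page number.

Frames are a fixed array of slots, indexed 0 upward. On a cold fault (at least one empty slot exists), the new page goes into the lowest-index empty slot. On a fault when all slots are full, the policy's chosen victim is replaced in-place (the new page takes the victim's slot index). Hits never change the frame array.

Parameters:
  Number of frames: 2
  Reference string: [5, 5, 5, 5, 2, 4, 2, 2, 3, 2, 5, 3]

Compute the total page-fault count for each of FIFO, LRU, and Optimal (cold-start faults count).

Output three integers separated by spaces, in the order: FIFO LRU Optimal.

--- FIFO ---
  step 0: ref 5 -> FAULT, frames=[5,-] (faults so far: 1)
  step 1: ref 5 -> HIT, frames=[5,-] (faults so far: 1)
  step 2: ref 5 -> HIT, frames=[5,-] (faults so far: 1)
  step 3: ref 5 -> HIT, frames=[5,-] (faults so far: 1)
  step 4: ref 2 -> FAULT, frames=[5,2] (faults so far: 2)
  step 5: ref 4 -> FAULT, evict 5, frames=[4,2] (faults so far: 3)
  step 6: ref 2 -> HIT, frames=[4,2] (faults so far: 3)
  step 7: ref 2 -> HIT, frames=[4,2] (faults so far: 3)
  step 8: ref 3 -> FAULT, evict 2, frames=[4,3] (faults so far: 4)
  step 9: ref 2 -> FAULT, evict 4, frames=[2,3] (faults so far: 5)
  step 10: ref 5 -> FAULT, evict 3, frames=[2,5] (faults so far: 6)
  step 11: ref 3 -> FAULT, evict 2, frames=[3,5] (faults so far: 7)
  FIFO total faults: 7
--- LRU ---
  step 0: ref 5 -> FAULT, frames=[5,-] (faults so far: 1)
  step 1: ref 5 -> HIT, frames=[5,-] (faults so far: 1)
  step 2: ref 5 -> HIT, frames=[5,-] (faults so far: 1)
  step 3: ref 5 -> HIT, frames=[5,-] (faults so far: 1)
  step 4: ref 2 -> FAULT, frames=[5,2] (faults so far: 2)
  step 5: ref 4 -> FAULT, evict 5, frames=[4,2] (faults so far: 3)
  step 6: ref 2 -> HIT, frames=[4,2] (faults so far: 3)
  step 7: ref 2 -> HIT, frames=[4,2] (faults so far: 3)
  step 8: ref 3 -> FAULT, evict 4, frames=[3,2] (faults so far: 4)
  step 9: ref 2 -> HIT, frames=[3,2] (faults so far: 4)
  step 10: ref 5 -> FAULT, evict 3, frames=[5,2] (faults so far: 5)
  step 11: ref 3 -> FAULT, evict 2, frames=[5,3] (faults so far: 6)
  LRU total faults: 6
--- Optimal ---
  step 0: ref 5 -> FAULT, frames=[5,-] (faults so far: 1)
  step 1: ref 5 -> HIT, frames=[5,-] (faults so far: 1)
  step 2: ref 5 -> HIT, frames=[5,-] (faults so far: 1)
  step 3: ref 5 -> HIT, frames=[5,-] (faults so far: 1)
  step 4: ref 2 -> FAULT, frames=[5,2] (faults so far: 2)
  step 5: ref 4 -> FAULT, evict 5, frames=[4,2] (faults so far: 3)
  step 6: ref 2 -> HIT, frames=[4,2] (faults so far: 3)
  step 7: ref 2 -> HIT, frames=[4,2] (faults so far: 3)
  step 8: ref 3 -> FAULT, evict 4, frames=[3,2] (faults so far: 4)
  step 9: ref 2 -> HIT, frames=[3,2] (faults so far: 4)
  step 10: ref 5 -> FAULT, evict 2, frames=[3,5] (faults so far: 5)
  step 11: ref 3 -> HIT, frames=[3,5] (faults so far: 5)
  Optimal total faults: 5

Answer: 7 6 5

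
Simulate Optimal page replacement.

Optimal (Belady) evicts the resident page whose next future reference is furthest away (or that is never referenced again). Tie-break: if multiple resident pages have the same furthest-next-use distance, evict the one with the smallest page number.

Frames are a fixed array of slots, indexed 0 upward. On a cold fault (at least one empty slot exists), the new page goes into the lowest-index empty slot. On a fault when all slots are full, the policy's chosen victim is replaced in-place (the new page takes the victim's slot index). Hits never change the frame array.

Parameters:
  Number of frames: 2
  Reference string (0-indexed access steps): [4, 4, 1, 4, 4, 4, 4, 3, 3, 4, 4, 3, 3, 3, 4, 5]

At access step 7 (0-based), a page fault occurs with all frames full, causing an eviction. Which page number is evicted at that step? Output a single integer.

Step 0: ref 4 -> FAULT, frames=[4,-]
Step 1: ref 4 -> HIT, frames=[4,-]
Step 2: ref 1 -> FAULT, frames=[4,1]
Step 3: ref 4 -> HIT, frames=[4,1]
Step 4: ref 4 -> HIT, frames=[4,1]
Step 5: ref 4 -> HIT, frames=[4,1]
Step 6: ref 4 -> HIT, frames=[4,1]
Step 7: ref 3 -> FAULT, evict 1, frames=[4,3]
At step 7: evicted page 1

Answer: 1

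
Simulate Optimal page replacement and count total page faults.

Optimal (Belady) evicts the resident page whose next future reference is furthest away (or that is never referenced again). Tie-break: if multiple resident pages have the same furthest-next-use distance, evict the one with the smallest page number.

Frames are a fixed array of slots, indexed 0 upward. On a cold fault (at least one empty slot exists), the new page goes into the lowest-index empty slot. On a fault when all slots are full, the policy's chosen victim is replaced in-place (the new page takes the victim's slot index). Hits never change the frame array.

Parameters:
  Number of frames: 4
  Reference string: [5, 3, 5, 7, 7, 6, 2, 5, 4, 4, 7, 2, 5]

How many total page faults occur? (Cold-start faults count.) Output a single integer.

Answer: 6

Derivation:
Step 0: ref 5 → FAULT, frames=[5,-,-,-]
Step 1: ref 3 → FAULT, frames=[5,3,-,-]
Step 2: ref 5 → HIT, frames=[5,3,-,-]
Step 3: ref 7 → FAULT, frames=[5,3,7,-]
Step 4: ref 7 → HIT, frames=[5,3,7,-]
Step 5: ref 6 → FAULT, frames=[5,3,7,6]
Step 6: ref 2 → FAULT (evict 3), frames=[5,2,7,6]
Step 7: ref 5 → HIT, frames=[5,2,7,6]
Step 8: ref 4 → FAULT (evict 6), frames=[5,2,7,4]
Step 9: ref 4 → HIT, frames=[5,2,7,4]
Step 10: ref 7 → HIT, frames=[5,2,7,4]
Step 11: ref 2 → HIT, frames=[5,2,7,4]
Step 12: ref 5 → HIT, frames=[5,2,7,4]
Total faults: 6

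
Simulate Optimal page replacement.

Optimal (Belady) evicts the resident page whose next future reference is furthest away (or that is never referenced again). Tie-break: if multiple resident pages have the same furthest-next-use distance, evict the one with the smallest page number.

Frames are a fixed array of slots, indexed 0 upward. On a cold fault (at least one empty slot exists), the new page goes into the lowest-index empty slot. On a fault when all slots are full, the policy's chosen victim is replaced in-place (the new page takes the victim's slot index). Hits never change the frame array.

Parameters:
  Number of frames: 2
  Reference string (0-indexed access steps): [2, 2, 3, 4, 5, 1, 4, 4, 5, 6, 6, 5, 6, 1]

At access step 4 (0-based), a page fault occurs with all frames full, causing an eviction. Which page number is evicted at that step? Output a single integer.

Answer: 3

Derivation:
Step 0: ref 2 -> FAULT, frames=[2,-]
Step 1: ref 2 -> HIT, frames=[2,-]
Step 2: ref 3 -> FAULT, frames=[2,3]
Step 3: ref 4 -> FAULT, evict 2, frames=[4,3]
Step 4: ref 5 -> FAULT, evict 3, frames=[4,5]
At step 4: evicted page 3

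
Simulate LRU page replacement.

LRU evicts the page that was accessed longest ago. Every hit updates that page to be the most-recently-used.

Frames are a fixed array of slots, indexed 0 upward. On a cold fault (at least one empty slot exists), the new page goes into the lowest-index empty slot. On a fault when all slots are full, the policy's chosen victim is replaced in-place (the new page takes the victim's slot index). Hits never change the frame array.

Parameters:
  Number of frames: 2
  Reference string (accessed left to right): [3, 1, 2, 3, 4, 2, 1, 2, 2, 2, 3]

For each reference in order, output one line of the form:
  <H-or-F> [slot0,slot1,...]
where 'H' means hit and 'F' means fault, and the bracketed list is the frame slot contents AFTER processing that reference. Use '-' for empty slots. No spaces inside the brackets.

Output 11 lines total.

F [3,-]
F [3,1]
F [2,1]
F [2,3]
F [4,3]
F [4,2]
F [1,2]
H [1,2]
H [1,2]
H [1,2]
F [3,2]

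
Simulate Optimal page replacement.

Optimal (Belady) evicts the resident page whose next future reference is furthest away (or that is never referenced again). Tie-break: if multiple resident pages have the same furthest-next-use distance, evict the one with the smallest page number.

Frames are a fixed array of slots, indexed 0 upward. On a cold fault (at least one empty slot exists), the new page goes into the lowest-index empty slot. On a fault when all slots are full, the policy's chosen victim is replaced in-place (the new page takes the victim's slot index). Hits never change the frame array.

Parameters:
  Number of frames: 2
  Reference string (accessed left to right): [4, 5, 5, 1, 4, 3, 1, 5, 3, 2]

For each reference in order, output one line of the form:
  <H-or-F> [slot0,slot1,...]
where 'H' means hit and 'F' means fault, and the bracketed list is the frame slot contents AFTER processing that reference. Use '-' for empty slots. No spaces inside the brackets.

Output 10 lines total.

F [4,-]
F [4,5]
H [4,5]
F [4,1]
H [4,1]
F [3,1]
H [3,1]
F [3,5]
H [3,5]
F [2,5]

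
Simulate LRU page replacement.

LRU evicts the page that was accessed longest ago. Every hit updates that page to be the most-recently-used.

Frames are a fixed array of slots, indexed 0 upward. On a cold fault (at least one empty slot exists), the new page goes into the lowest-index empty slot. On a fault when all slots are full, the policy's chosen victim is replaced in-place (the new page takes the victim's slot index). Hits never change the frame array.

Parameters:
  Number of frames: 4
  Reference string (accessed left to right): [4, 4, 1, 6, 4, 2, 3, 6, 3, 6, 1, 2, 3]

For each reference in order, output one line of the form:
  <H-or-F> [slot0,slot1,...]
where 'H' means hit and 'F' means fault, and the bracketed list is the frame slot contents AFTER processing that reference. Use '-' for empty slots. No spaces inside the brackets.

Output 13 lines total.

F [4,-,-,-]
H [4,-,-,-]
F [4,1,-,-]
F [4,1,6,-]
H [4,1,6,-]
F [4,1,6,2]
F [4,3,6,2]
H [4,3,6,2]
H [4,3,6,2]
H [4,3,6,2]
F [1,3,6,2]
H [1,3,6,2]
H [1,3,6,2]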